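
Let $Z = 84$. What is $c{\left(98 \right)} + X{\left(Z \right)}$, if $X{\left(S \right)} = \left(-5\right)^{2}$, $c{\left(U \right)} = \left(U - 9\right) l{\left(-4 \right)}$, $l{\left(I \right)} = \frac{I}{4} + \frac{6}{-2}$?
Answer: $-331$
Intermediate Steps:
$l{\left(I \right)} = -3 + \frac{I}{4}$ ($l{\left(I \right)} = I \frac{1}{4} + 6 \left(- \frac{1}{2}\right) = \frac{I}{4} - 3 = -3 + \frac{I}{4}$)
$c{\left(U \right)} = 36 - 4 U$ ($c{\left(U \right)} = \left(U - 9\right) \left(-3 + \frac{1}{4} \left(-4\right)\right) = \left(-9 + U\right) \left(-3 - 1\right) = \left(-9 + U\right) \left(-4\right) = 36 - 4 U$)
$X{\left(S \right)} = 25$
$c{\left(98 \right)} + X{\left(Z \right)} = \left(36 - 392\right) + 25 = -356 + 25 = -331$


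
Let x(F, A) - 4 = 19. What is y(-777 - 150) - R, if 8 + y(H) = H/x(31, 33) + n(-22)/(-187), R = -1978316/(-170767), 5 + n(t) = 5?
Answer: -235223405/3927641 ≈ -59.889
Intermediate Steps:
n(t) = 0 (n(t) = -5 + 5 = 0)
R = 1978316/170767 (R = -1978316*(-1/170767) = 1978316/170767 ≈ 11.585)
x(F, A) = 23 (x(F, A) = 4 + 19 = 23)
y(H) = -8 + H/23 (y(H) = -8 + (H/23 + 0/(-187)) = -8 + (H*(1/23) + 0*(-1/187)) = -8 + (H/23 + 0) = -8 + H/23)
y(-777 - 150) - R = (-8 + (-777 - 150)/23) - 1*1978316/170767 = (-8 + (1/23)*(-927)) - 1978316/170767 = (-8 - 927/23) - 1978316/170767 = -1111/23 - 1978316/170767 = -235223405/3927641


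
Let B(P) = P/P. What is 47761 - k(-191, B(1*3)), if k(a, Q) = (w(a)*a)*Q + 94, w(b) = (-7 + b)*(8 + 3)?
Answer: -368331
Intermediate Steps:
w(b) = -77 + 11*b (w(b) = (-7 + b)*11 = -77 + 11*b)
B(P) = 1
k(a, Q) = 94 + Q*a*(-77 + 11*a) (k(a, Q) = ((-77 + 11*a)*a)*Q + 94 = (a*(-77 + 11*a))*Q + 94 = Q*a*(-77 + 11*a) + 94 = 94 + Q*a*(-77 + 11*a))
47761 - k(-191, B(1*3)) = 47761 - (94 + 11*1*(-191)*(-7 - 191)) = 47761 - (94 + 11*1*(-191)*(-198)) = 47761 - (94 + 415998) = 47761 - 1*416092 = 47761 - 416092 = -368331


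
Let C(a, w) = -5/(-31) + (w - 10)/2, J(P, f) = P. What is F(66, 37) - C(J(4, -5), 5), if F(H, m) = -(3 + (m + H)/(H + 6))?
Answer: -4669/2232 ≈ -2.0918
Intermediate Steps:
C(a, w) = -150/31 + w/2 (C(a, w) = -5*(-1/31) + (-10 + w)*(1/2) = 5/31 + (-5 + w/2) = -150/31 + w/2)
F(H, m) = -3 - (H + m)/(6 + H) (F(H, m) = -(3 + (H + m)/(6 + H)) = -3 - (H + m)/(6 + H))
F(66, 37) - C(J(4, -5), 5) = (-18 - 1*37 - 4*66)/(6 + 66) - (-150/31 + (1/2)*5) = (-18 - 37 - 264)/72 - (-150/31 + 5/2) = (1/72)*(-319) - 1*(-145/62) = -319/72 + 145/62 = -4669/2232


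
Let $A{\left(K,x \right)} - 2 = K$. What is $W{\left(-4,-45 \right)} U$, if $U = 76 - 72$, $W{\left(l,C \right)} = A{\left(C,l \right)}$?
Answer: $-172$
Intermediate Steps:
$A{\left(K,x \right)} = 2 + K$
$W{\left(l,C \right)} = 2 + C$
$U = 4$ ($U = 76 - 72 = 4$)
$W{\left(-4,-45 \right)} U = \left(2 - 45\right) 4 = \left(-43\right) 4 = -172$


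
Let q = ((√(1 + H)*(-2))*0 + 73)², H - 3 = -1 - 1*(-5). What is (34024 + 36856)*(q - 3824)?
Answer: 106674400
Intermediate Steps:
H = 7 (H = 3 + (-1 - 1*(-5)) = 3 + (-1 + 5) = 3 + 4 = 7)
q = 5329 (q = ((√(1 + 7)*(-2))*0 + 73)² = ((√8*(-2))*0 + 73)² = (((2*√2)*(-2))*0 + 73)² = (-4*√2*0 + 73)² = (0 + 73)² = 73² = 5329)
(34024 + 36856)*(q - 3824) = (34024 + 36856)*(5329 - 3824) = 70880*1505 = 106674400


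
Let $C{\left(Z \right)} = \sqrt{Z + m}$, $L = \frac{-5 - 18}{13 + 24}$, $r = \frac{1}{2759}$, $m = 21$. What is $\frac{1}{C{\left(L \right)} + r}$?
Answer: $- \frac{102083}{5739509037} + \frac{7612081 \sqrt{27898}}{5739509037} \approx 0.2215$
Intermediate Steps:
$r = \frac{1}{2759} \approx 0.00036245$
$L = - \frac{23}{37} \approx -0.62162$
$C{\left(Z \right)} = \sqrt{21 + Z}$ ($C{\left(Z \right)} = \sqrt{Z + 21} = \sqrt{21 + Z}$)
$\frac{1}{C{\left(L \right)} + r} = \frac{1}{\sqrt{21 - \frac{23}{37}} + \frac{1}{2759}} = \frac{1}{\sqrt{\frac{754}{37}} + \frac{1}{2759}} = \frac{1}{\frac{\sqrt{27898}}{37} + \frac{1}{2759}} = \frac{1}{\frac{1}{2759} + \frac{\sqrt{27898}}{37}}$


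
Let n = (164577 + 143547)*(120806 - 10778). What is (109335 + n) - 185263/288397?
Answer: 9777343763823116/288397 ≈ 3.3902e+10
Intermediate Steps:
n = 33902267472 (n = 308124*110028 = 33902267472)
(109335 + n) - 185263/288397 = (109335 + 33902267472) - 185263/288397 = 33902376807 - 185263*1/288397 = 33902376807 - 185263/288397 = 9777343763823116/288397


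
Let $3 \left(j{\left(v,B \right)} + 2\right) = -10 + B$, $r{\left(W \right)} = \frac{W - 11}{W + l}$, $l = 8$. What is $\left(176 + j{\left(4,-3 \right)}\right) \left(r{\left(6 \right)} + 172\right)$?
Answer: $\frac{407709}{14} \approx 29122.0$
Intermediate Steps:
$r{\left(W \right)} = \frac{-11 + W}{8 + W}$ ($r{\left(W \right)} = \frac{W - 11}{W + 8} = \frac{-11 + W}{8 + W}$)
$j{\left(v,B \right)} = - \frac{16}{3} + \frac{B}{3}$ ($j{\left(v,B \right)} = -2 + \frac{-10 + B}{3} = -2 + \left(- \frac{10}{3} + \frac{B}{3}\right) = - \frac{16}{3} + \frac{B}{3}$)
$\left(176 + j{\left(4,-3 \right)}\right) \left(r{\left(6 \right)} + 172\right) = \left(176 + \left(- \frac{16}{3} + \frac{1}{3} \left(-3\right)\right)\right) \left(\frac{-11 + 6}{8 + 6} + 172\right) = \left(176 - \frac{19}{3}\right) \left(\frac{1}{14} \left(-5\right) + 172\right) = \frac{509 \left(- \frac{5}{14} + 172\right)}{3} = \frac{509}{3} \cdot \frac{2403}{14} = \frac{407709}{14}$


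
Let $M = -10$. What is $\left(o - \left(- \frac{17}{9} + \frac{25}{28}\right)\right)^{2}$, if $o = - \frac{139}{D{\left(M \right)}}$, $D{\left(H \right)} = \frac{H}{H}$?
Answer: $\frac{1209439729}{63504} \approx 19045.0$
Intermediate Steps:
$D{\left(H \right)} = 1$
$o = -139$ ($o = - \frac{139}{1} = \left(-139\right) 1 = -139$)
$\left(o - \left(- \frac{17}{9} + \frac{25}{28}\right)\right)^{2} = \left(-139 - \left(- \frac{17}{9} + \frac{25}{28}\right)\right)^{2} = \left(-139 - - \frac{251}{252}\right)^{2} = \left(-139 + \left(\frac{17}{9} - \frac{25}{28}\right)\right)^{2} = \left(-139 + \frac{251}{252}\right)^{2} = \left(- \frac{34777}{252}\right)^{2} = \frac{1209439729}{63504}$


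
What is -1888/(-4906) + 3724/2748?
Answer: 2932271/1685211 ≈ 1.7400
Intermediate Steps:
-1888/(-4906) + 3724/2748 = -1888*(-1/4906) + 3724*(1/2748) = 944/2453 + 931/687 = 2932271/1685211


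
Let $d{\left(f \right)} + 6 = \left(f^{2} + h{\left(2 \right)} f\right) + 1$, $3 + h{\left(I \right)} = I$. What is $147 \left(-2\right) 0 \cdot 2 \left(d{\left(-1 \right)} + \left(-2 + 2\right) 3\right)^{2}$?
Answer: $0$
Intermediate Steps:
$h{\left(I \right)} = -3 + I$
$d{\left(f \right)} = -5 + f^{2} - f$ ($d{\left(f \right)} = -6 + \left(\left(f^{2} + \left(-3 + 2\right) f\right) + 1\right) = -6 + \left(\left(f^{2} - f\right) + 1\right) = -6 + \left(1 + f^{2} - f\right) = -5 + f^{2} - f$)
$147 \left(-2\right) 0 \cdot 2 \left(d{\left(-1 \right)} + \left(-2 + 2\right) 3\right)^{2} = 147 \left(-2\right) 0 \cdot 2 \left(\left(-5 + \left(-1\right)^{2} - -1\right) + \left(-2 + 2\right) 3\right)^{2} = 147 \cdot 0 \cdot 2 \left(\left(-5 + 1 + 1\right) + 0 \cdot 3\right)^{2} = 147 \cdot 0 \left(-3 + 0\right)^{2} = 0 \left(-3\right)^{2} = 0 \cdot 9 = 0$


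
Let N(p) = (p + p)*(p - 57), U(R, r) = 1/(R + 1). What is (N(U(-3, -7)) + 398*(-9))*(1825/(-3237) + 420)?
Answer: -9570533035/6474 ≈ -1.4783e+6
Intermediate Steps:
U(R, r) = 1/(1 + R)
N(p) = 2*p*(-57 + p) (N(p) = (2*p)*(-57 + p) = 2*p*(-57 + p))
(N(U(-3, -7)) + 398*(-9))*(1825/(-3237) + 420) = (2*(-57 + 1/(1 - 3))/(1 - 3) + 398*(-9))*(1825/(-3237) + 420) = (2*(-57 + 1/(-2))/(-2) - 3582)*(1825*(-1/3237) + 420) = (2*(-½)*(-57 - ½) - 3582)*(-1825/3237 + 420) = (2*(-½)*(-115/2) - 3582)*(1357715/3237) = (115/2 - 3582)*(1357715/3237) = -7049/2*1357715/3237 = -9570533035/6474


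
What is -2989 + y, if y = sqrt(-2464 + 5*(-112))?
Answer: -2989 + 12*I*sqrt(21) ≈ -2989.0 + 54.991*I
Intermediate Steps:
y = 12*I*sqrt(21) (y = sqrt(-2464 - 560) = sqrt(-3024) = 12*I*sqrt(21) ≈ 54.991*I)
-2989 + y = -2989 + 12*I*sqrt(21)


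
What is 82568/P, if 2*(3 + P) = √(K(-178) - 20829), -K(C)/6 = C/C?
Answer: -330272/6957 - 165136*I*√2315/6957 ≈ -47.473 - 1142.1*I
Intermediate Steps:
K(C) = -6 (K(C) = -6*C/C = -6*1 = -6)
P = -3 + 3*I*√2315/2 (P = -3 + √(-6 - 20829)/2 = -3 + √(-20835)/2 = -3 + (3*I*√2315)/2 = -3 + 3*I*√2315/2 ≈ -3.0 + 72.172*I)
82568/P = 82568/(-3 + 3*I*√2315/2)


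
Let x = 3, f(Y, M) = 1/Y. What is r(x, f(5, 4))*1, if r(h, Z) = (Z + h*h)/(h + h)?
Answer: 23/15 ≈ 1.5333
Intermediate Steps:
r(h, Z) = (Z + h²)/(2*h) (r(h, Z) = (Z + h²)/((2*h)) = (Z + h²)*(1/(2*h)) = (Z + h²)/(2*h))
r(x, f(5, 4))*1 = ((½)*(1/5 + 3²)/3)*1 = ((½)*(⅓)*(⅕ + 9))*1 = ((½)*(⅓)*(46/5))*1 = (23/15)*1 = 23/15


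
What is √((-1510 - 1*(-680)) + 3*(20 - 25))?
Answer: 13*I*√5 ≈ 29.069*I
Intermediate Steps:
√((-1510 - 1*(-680)) + 3*(20 - 25)) = √((-1510 + 680) + 3*(-5)) = √(-830 - 15) = √(-845) = 13*I*√5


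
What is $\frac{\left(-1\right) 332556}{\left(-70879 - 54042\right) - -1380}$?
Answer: $\frac{332556}{123541} \approx 2.6919$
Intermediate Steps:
$\frac{\left(-1\right) 332556}{\left(-70879 - 54042\right) - -1380} = - \frac{332556}{-124921 + \left(1659 - 279\right)} = - \frac{332556}{-124921 + 1380} = - \frac{332556}{-123541} = \left(-332556\right) \left(- \frac{1}{123541}\right) = \frac{332556}{123541}$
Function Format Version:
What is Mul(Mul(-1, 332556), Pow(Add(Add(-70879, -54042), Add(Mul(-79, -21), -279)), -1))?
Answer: Rational(332556, 123541) ≈ 2.6919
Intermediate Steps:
Mul(Mul(-1, 332556), Pow(Add(Add(-70879, -54042), Add(Mul(-79, -21), -279)), -1)) = Mul(-332556, Pow(Add(-124921, Add(1659, -279)), -1)) = Mul(-332556, Pow(Add(-124921, 1380), -1)) = Mul(-332556, Pow(-123541, -1)) = Mul(-332556, Rational(-1, 123541)) = Rational(332556, 123541)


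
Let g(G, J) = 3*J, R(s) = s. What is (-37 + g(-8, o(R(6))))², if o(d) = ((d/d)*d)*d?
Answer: 5041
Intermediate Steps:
o(d) = d² (o(d) = (1*d)*d = d*d = d²)
(-37 + g(-8, o(R(6))))² = (-37 + 3*6²)² = (-37 + 3*36)² = (-37 + 108)² = 71² = 5041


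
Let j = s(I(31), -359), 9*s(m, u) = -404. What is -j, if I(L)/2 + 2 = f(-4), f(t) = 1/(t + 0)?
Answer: 404/9 ≈ 44.889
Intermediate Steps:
f(t) = 1/t
I(L) = -9/2 (I(L) = -4 + 2/(-4) = -4 + 2*(-¼) = -4 - ½ = -9/2)
s(m, u) = -404/9 (s(m, u) = (⅑)*(-404) = -404/9)
j = -404/9 ≈ -44.889
-j = -1*(-404/9) = 404/9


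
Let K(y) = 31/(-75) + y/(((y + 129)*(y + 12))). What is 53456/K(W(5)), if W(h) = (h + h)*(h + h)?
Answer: -25706990400/196897 ≈ -1.3056e+5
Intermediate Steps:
W(h) = 4*h² (W(h) = (2*h)*(2*h) = 4*h²)
K(y) = -31/75 + y/((12 + y)*(129 + y)) (K(y) = 31*(-1/75) + y/(((129 + y)*(12 + y))) = -31/75 + y/(((12 + y)*(129 + y))) = -31/75 + y*(1/((12 + y)*(129 + y))) = -31/75 + y/((12 + y)*(129 + y)))
53456/K(W(5)) = 53456/(((-47988 - 17184*5² - 31*(4*5²)²)/(75*(1548 + (4*5²)² + 141*(4*5²))))) = 53456/(((-47988 - 17184*25 - 31*(4*25)²)/(75*(1548 + (4*25)² + 141*(4*25))))) = 53456/(((-47988 - 4296*100 - 31*100²)/(75*(1548 + 100² + 141*100)))) = 53456/(((-47988 - 429600 - 31*10000)/(75*(1548 + 10000 + 14100)))) = 53456/(((1/75)*(-47988 - 429600 - 310000)/25648)) = 53456/(((1/75)*(1/25648)*(-787588))) = 53456/(-196897/480900) = 53456*(-480900/196897) = -25706990400/196897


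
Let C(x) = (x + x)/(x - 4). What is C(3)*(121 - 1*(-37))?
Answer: -948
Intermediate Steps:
C(x) = 2*x/(-4 + x) (C(x) = (2*x)/(-4 + x) = 2*x/(-4 + x))
C(3)*(121 - 1*(-37)) = (2*3/(-4 + 3))*(121 - 1*(-37)) = (2*3/(-1))*(121 + 37) = (2*3*(-1))*158 = -6*158 = -948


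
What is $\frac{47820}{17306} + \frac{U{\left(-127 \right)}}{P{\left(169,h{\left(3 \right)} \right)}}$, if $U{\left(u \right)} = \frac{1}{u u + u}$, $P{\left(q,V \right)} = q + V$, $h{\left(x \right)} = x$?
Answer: $\frac{65808553693}{23816032632} \approx 2.7632$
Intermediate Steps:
$P{\left(q,V \right)} = V + q$
$U{\left(u \right)} = \frac{1}{u + u^{2}}$ ($U{\left(u \right)} = \frac{1}{u^{2} + u} = \frac{1}{u + u^{2}}$)
$\frac{47820}{17306} + \frac{U{\left(-127 \right)}}{P{\left(169,h{\left(3 \right)} \right)}} = \frac{47820}{17306} + \frac{\frac{1}{-127} \frac{1}{1 - 127}}{3 + 169} = 47820 \cdot \frac{1}{17306} + \frac{\left(- \frac{1}{127}\right) \frac{1}{-126}}{172} = \frac{23910}{8653} + \left(- \frac{1}{127}\right) \left(- \frac{1}{126}\right) \frac{1}{172} = \frac{23910}{8653} + \frac{1}{16002} \cdot \frac{1}{172} = \frac{23910}{8653} + \frac{1}{2752344} = \frac{65808553693}{23816032632}$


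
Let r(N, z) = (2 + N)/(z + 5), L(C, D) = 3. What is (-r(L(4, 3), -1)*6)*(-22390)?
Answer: 167925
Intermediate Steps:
r(N, z) = (2 + N)/(5 + z)
(-r(L(4, 3), -1)*6)*(-22390) = (-(2 + 3)/(5 - 1)*6)*(-22390) = (-5/4*6)*(-22390) = (-1*5/4*6)*(-22390) = -5/4*6*(-22390) = -15/2*(-22390) = 167925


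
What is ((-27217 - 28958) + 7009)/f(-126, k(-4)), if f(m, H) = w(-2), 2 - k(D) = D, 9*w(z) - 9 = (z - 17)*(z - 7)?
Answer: -24583/10 ≈ -2458.3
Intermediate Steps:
w(z) = 1 + (-17 + z)*(-7 + z)/9 (w(z) = 1 + ((z - 17)*(z - 7))/9 = 1 + ((-17 + z)*(-7 + z))/9 = 1 + (-17 + z)*(-7 + z)/9)
k(D) = 2 - D
f(m, H) = 20 (f(m, H) = 128/9 - 8/3*(-2) + (⅑)*(-2)² = 128/9 + 16/3 + (⅑)*4 = 128/9 + 16/3 + 4/9 = 20)
((-27217 - 28958) + 7009)/f(-126, k(-4)) = ((-27217 - 28958) + 7009)/20 = (-56175 + 7009)*(1/20) = -49166*1/20 = -24583/10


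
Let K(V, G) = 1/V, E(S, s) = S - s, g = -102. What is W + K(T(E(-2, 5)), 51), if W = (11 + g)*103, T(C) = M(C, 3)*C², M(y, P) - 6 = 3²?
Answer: -6889154/735 ≈ -9373.0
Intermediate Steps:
M(y, P) = 15 (M(y, P) = 6 + 3² = 6 + 9 = 15)
T(C) = 15*C²
W = -9373 (W = (11 - 102)*103 = -91*103 = -9373)
W + K(T(E(-2, 5)), 51) = -9373 + 1/(15*(-2 - 1*5)²) = -9373 + 1/(15*(-2 - 5)²) = -9373 + 1/(15*(-7)²) = -9373 + 1/(15*49) = -9373 + 1/735 = -6889154/735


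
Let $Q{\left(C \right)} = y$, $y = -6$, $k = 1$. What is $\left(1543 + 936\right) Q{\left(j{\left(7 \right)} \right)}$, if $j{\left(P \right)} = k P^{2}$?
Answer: $-14874$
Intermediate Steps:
$j{\left(P \right)} = P^{2}$ ($j{\left(P \right)} = 1 P^{2} = P^{2}$)
$Q{\left(C \right)} = -6$
$\left(1543 + 936\right) Q{\left(j{\left(7 \right)} \right)} = \left(1543 + 936\right) \left(-6\right) = 2479 \left(-6\right) = -14874$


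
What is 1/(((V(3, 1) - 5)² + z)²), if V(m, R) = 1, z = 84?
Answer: 1/10000 ≈ 0.00010000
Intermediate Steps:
1/(((V(3, 1) - 5)² + z)²) = 1/(((1 - 5)² + 84)²) = 1/(((-4)² + 84)²) = 1/((16 + 84)²) = 1/(100²) = 1/10000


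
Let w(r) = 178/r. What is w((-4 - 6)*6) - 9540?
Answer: -286289/30 ≈ -9543.0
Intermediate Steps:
w((-4 - 6)*6) - 9540 = 178/(((-4 - 6)*6)) - 9540 = 178/((-10*6)) - 9540 = 178/(-60) - 9540 = 178*(-1/60) - 9540 = -89/30 - 9540 = -286289/30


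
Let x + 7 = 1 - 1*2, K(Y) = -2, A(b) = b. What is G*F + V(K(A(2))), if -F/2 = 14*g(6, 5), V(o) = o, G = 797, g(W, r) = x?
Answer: 178526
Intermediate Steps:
x = -8 (x = -7 + (1 - 1*2) = -7 + (1 - 2) = -7 - 1 = -8)
g(W, r) = -8
F = 224 (F = -28*(-8) = -2*(-112) = 224)
G*F + V(K(A(2))) = 797*224 - 2 = 178528 - 2 = 178526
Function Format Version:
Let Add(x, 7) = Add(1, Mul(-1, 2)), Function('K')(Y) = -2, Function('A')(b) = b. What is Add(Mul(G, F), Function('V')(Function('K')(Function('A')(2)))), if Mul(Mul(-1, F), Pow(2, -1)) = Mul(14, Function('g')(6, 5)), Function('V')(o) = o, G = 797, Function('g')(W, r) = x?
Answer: 178526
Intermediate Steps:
x = -8 (x = Add(-7, Add(1, Mul(-1, 2))) = Add(-7, Add(1, -2)) = Add(-7, -1) = -8)
Function('g')(W, r) = -8
F = 224 (F = Mul(-2, Mul(14, -8)) = Mul(-2, -112) = 224)
Add(Mul(G, F), Function('V')(Function('K')(Function('A')(2)))) = Add(Mul(797, 224), -2) = Add(178528, -2) = 178526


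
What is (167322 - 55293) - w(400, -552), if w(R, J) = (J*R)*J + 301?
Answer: -121769872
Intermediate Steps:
w(R, J) = 301 + R*J**2 (w(R, J) = R*J**2 + 301 = 301 + R*J**2)
(167322 - 55293) - w(400, -552) = (167322 - 55293) - (301 + 400*(-552)**2) = 112029 - (301 + 400*304704) = 112029 - (301 + 121881600) = 112029 - 1*121881901 = 112029 - 121881901 = -121769872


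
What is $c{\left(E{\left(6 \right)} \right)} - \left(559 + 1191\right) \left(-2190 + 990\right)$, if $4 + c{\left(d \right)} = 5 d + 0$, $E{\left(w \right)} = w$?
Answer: $2100026$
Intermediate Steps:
$c{\left(d \right)} = -4 + 5 d$ ($c{\left(d \right)} = -4 + \left(5 d + 0\right) = -4 + 5 d$)
$c{\left(E{\left(6 \right)} \right)} - \left(559 + 1191\right) \left(-2190 + 990\right) = \left(-4 + 5 \cdot 6\right) - \left(559 + 1191\right) \left(-2190 + 990\right) = \left(-4 + 30\right) - 1750 \left(-1200\right) = 26 - -2100000 = 26 + 2100000 = 2100026$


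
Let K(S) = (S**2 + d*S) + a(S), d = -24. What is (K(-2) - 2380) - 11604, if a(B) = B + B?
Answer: -13936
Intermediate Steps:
a(B) = 2*B
K(S) = S**2 - 22*S (K(S) = (S**2 - 24*S) + 2*S = S**2 - 22*S)
(K(-2) - 2380) - 11604 = (-2*(-22 - 2) - 2380) - 11604 = (-2*(-24) - 2380) - 11604 = (48 - 2380) - 11604 = -2332 - 11604 = -13936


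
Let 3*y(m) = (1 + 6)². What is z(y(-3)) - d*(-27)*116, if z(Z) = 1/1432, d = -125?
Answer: -560627999/1432 ≈ -3.9150e+5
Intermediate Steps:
y(m) = 49/3 (y(m) = (1 + 6)²/3 = (⅓)*7² = (⅓)*49 = 49/3)
z(Z) = 1/1432
z(y(-3)) - d*(-27)*116 = 1/1432 - (-125*(-27))*116 = 1/1432 - 3375*116 = 1/1432 - 1*391500 = 1/1432 - 391500 = -560627999/1432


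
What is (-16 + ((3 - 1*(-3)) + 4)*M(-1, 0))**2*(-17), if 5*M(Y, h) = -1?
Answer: -5508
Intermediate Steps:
M(Y, h) = -1/5 (M(Y, h) = (1/5)*(-1) = -1/5)
(-16 + ((3 - 1*(-3)) + 4)*M(-1, 0))**2*(-17) = (-16 + ((3 - 1*(-3)) + 4)*(-1/5))**2*(-17) = (-16 + ((3 + 3) + 4)*(-1/5))**2*(-17) = (-16 + (6 + 4)*(-1/5))**2*(-17) = (-16 + 10*(-1/5))**2*(-17) = (-16 - 2)**2*(-17) = (-18)**2*(-17) = 324*(-17) = -5508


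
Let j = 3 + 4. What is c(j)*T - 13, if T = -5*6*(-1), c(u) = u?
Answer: 197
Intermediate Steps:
j = 7
T = 30 (T = -30*(-1) = 30)
c(j)*T - 13 = 7*30 - 13 = 210 - 13 = 197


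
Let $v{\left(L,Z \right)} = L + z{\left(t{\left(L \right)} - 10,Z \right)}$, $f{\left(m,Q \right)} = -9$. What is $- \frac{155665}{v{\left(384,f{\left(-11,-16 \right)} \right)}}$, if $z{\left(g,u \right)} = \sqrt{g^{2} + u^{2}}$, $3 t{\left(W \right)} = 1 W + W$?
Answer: $- \frac{19925120}{28953} + \frac{155665 \sqrt{6733}}{28953} \approx -247.02$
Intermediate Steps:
$t{\left(W \right)} = \frac{2 W}{3}$ ($t{\left(W \right)} = \frac{1 W + W}{3} = \frac{W + W}{3} = \frac{2 W}{3}$)
$v{\left(L,Z \right)} = L + \sqrt{Z^{2} + \left(-10 + \frac{2 L}{3}\right)^{2}}$ ($v{\left(L,Z \right)} = L + \sqrt{\left(\frac{2 L}{3} - 10\right)^{2} + Z^{2}} = L + \sqrt{\left(-10 + \frac{2 L}{3}\right)^{2} + Z^{2}} = L + \sqrt{Z^{2} + \left(-10 + \frac{2 L}{3}\right)^{2}}$)
$- \frac{155665}{v{\left(384,f{\left(-11,-16 \right)} \right)}} = - \frac{155665}{384 + \frac{\sqrt{4 \left(-15 + 384\right)^{2} + 9 \left(-9\right)^{2}}}{3}} = - \frac{155665}{384 + \frac{\sqrt{4 \cdot 369^{2} + 9 \cdot 81}}{3}} = - \frac{155665}{384 + \frac{\sqrt{4 \cdot 136161 + 729}}{3}} = - \frac{155665}{384 + \frac{\sqrt{544644 + 729}}{3}} = - \frac{155665}{384 + \frac{\sqrt{545373}}{3}} = - \frac{155665}{384 + \frac{9 \sqrt{6733}}{3}} = - \frac{155665}{384 + 3 \sqrt{6733}}$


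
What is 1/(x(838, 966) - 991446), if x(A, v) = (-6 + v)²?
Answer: -1/69846 ≈ -1.4317e-5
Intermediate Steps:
1/(x(838, 966) - 991446) = 1/((-6 + 966)² - 991446) = 1/(960² - 991446) = 1/(921600 - 991446) = 1/(-69846) = -1/69846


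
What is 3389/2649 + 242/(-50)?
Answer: -235804/66225 ≈ -3.5606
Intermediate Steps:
3389/2649 + 242/(-50) = 3389*(1/2649) + 242*(-1/50) = 3389/2649 - 121/25 = -235804/66225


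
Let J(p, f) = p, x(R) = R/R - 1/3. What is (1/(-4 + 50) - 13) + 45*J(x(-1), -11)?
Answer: 783/46 ≈ 17.022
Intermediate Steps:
x(R) = ⅔ (x(R) = 1 - 1*⅓ = 1 - ⅓ = ⅔)
(1/(-4 + 50) - 13) + 45*J(x(-1), -11) = (1/(-4 + 50) - 13) + 45*(⅔) = (1/46 - 13) + 30 = -597/46 + 30 = 783/46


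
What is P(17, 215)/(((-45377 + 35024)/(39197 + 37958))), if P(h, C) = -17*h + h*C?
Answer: -5092230/203 ≈ -25085.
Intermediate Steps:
P(h, C) = -17*h + C*h
P(17, 215)/(((-45377 + 35024)/(39197 + 37958))) = (17*(-17 + 215))/(((-45377 + 35024)/(39197 + 37958))) = (17*198)/((-10353/77155)) = 3366/((-10353*1/77155)) = 3366/(-10353/77155) = 3366*(-77155/10353) = -5092230/203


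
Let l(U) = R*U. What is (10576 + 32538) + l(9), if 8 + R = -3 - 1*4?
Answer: 42979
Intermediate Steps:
R = -15 (R = -8 + (-3 - 1*4) = -8 + (-3 - 4) = -8 - 7 = -15)
l(U) = -15*U
(10576 + 32538) + l(9) = (10576 + 32538) - 15*9 = 43114 - 135 = 42979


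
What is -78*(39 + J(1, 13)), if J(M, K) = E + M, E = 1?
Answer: -3198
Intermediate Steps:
J(M, K) = 1 + M
-78*(39 + J(1, 13)) = -78*(39 + (1 + 1)) = -78*(39 + 2) = -78*41 = -3198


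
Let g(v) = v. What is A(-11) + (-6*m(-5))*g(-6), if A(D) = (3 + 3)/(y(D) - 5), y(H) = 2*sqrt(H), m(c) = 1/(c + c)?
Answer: -464/115 - 4*I*sqrt(11)/23 ≈ -4.0348 - 0.5768*I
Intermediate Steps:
m(c) = 1/(2*c)
A(D) = 6/(-5 + 2*sqrt(D)) (A(D) = (3 + 3)/(2*sqrt(D) - 5) = 6/(-5 + 2*sqrt(D)))
A(-11) + (-6*m(-5))*g(-6) = 6/(-5 + 2*sqrt(-11)) - 3/(-5)*(-6) = 6/(-5 + 2*(I*sqrt(11))) - 3*(-1)/5*(-6) = 6/(-5 + 2*I*sqrt(11)) - 6*(-1/10)*(-6) = 6/(-5 + 2*I*sqrt(11)) + (3/5)*(-6) = 6/(-5 + 2*I*sqrt(11)) - 18/5 = -18/5 + 6/(-5 + 2*I*sqrt(11))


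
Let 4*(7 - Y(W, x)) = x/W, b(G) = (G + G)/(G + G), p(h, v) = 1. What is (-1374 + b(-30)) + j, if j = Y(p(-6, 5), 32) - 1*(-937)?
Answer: -437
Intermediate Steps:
b(G) = 1 (b(G) = (2*G)/((2*G)) = (2*G)*(1/(2*G)) = 1)
Y(W, x) = 7 - x/(4*W)
j = 936 (j = (7 - 1/4*32/1) - 1*(-937) = (7 - 1/4*32*1) + 937 = (7 - 8) + 937 = -1 + 937 = 936)
(-1374 + b(-30)) + j = (-1374 + 1) + 936 = -1373 + 936 = -437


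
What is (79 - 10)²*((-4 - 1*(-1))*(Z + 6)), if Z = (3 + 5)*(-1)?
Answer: 28566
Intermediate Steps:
Z = -8 (Z = 8*(-1) = -8)
(79 - 10)²*((-4 - 1*(-1))*(Z + 6)) = (79 - 10)²*((-4 - 1*(-1))*(-8 + 6)) = 69²*((-4 + 1)*(-2)) = 4761*(-3*(-2)) = 4761*6 = 28566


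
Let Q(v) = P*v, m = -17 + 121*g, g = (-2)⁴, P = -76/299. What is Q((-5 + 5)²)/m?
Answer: 0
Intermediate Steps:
P = -76/299 (P = -76*1/299 = -76/299 ≈ -0.25418)
g = 16
m = 1919 (m = -17 + 121*16 = -17 + 1936 = 1919)
Q(v) = -76*v/299
Q((-5 + 5)²)/m = -76*(-5 + 5)²/299/1919 = -76/299*0²*(1/1919) = -76/299*0*(1/1919) = 0*(1/1919) = 0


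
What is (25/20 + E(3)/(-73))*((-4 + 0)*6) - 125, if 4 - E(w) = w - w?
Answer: -11219/73 ≈ -153.68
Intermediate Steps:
E(w) = 4 (E(w) = 4 - (w - w) = 4 - 1*0 = 4 + 0 = 4)
(25/20 + E(3)/(-73))*((-4 + 0)*6) - 125 = (25/20 + 4/(-73))*((-4 + 0)*6) - 125 = (25*(1/20) + 4*(-1/73))*(-4*6) - 125 = (5/4 - 4/73)*(-24) - 125 = (349/292)*(-24) - 125 = -2094/73 - 125 = -11219/73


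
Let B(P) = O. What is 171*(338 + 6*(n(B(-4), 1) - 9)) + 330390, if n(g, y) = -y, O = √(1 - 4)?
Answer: 377928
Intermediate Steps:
O = I*√3 (O = √(-3) = I*√3 ≈ 1.732*I)
B(P) = I*√3
171*(338 + 6*(n(B(-4), 1) - 9)) + 330390 = 171*(338 + 6*(-1*1 - 9)) + 330390 = 171*(338 + 6*(-1 - 9)) + 330390 = 171*(338 + 6*(-10)) + 330390 = 171*(338 - 60) + 330390 = 171*278 + 330390 = 47538 + 330390 = 377928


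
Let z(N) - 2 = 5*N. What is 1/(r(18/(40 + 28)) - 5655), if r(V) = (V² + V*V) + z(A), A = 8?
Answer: -578/3244233 ≈ -0.00017816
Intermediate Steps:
z(N) = 2 + 5*N
r(V) = 42 + 2*V² (r(V) = (V² + V*V) + (2 + 5*8) = (V² + V²) + (2 + 40) = 2*V² + 42 = 42 + 2*V²)
1/(r(18/(40 + 28)) - 5655) = 1/((42 + 2*(18/(40 + 28))²) - 5655) = 1/((42 + 2*(18/68)²) - 5655) = 1/((42 + 2*(18*(1/68))²) - 5655) = 1/((42 + 2*(9/34)²) - 5655) = 1/((42 + 2*(81/1156)) - 5655) = 1/((42 + 81/578) - 5655) = 1/(24357/578 - 5655) = 1/(-3244233/578) = -578/3244233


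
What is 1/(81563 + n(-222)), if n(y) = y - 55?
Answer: 1/81286 ≈ 1.2302e-5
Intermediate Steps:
n(y) = -55 + y
1/(81563 + n(-222)) = 1/(81563 + (-55 - 222)) = 1/(81563 - 277) = 1/81286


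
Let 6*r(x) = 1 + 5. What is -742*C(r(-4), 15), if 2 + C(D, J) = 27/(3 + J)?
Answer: 371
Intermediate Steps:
r(x) = 1 (r(x) = (1 + 5)/6 = (⅙)*6 = 1)
C(D, J) = -2 + 27/(3 + J)
-742*C(r(-4), 15) = -742*(21 - 2*15)/(3 + 15) = -742*(21 - 30)/18 = -371*(-9)/9 = -742*(-½) = 371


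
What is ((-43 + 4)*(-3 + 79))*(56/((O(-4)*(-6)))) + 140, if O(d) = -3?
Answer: -27244/3 ≈ -9081.3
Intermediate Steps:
((-43 + 4)*(-3 + 79))*(56/((O(-4)*(-6)))) + 140 = ((-43 + 4)*(-3 + 79))*(56/((-3*(-6)))) + 140 = (-39*76)*(56/18) + 140 = -165984/18 + 140 = -2964*28/9 + 140 = -27664/3 + 140 = -27244/3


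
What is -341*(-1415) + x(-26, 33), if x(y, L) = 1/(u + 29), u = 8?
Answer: 17853056/37 ≈ 4.8252e+5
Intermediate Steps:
x(y, L) = 1/37 (x(y, L) = 1/(8 + 29) = 1/37)
-341*(-1415) + x(-26, 33) = -341*(-1415) + 1/37 = 482515 + 1/37 = 17853056/37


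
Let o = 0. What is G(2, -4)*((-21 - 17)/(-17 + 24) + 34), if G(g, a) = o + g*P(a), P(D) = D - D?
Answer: 0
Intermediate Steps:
P(D) = 0
G(g, a) = 0 (G(g, a) = 0 + g*0 = 0 + 0 = 0)
G(2, -4)*((-21 - 17)/(-17 + 24) + 34) = 0*((-21 - 17)/(-17 + 24) + 34) = 0*(-38/7 + 34) = 0*(200/7) = 0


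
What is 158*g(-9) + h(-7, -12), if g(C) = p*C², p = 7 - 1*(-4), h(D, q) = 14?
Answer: 140792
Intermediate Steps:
p = 11 (p = 7 + 4 = 11)
g(C) = 11*C²
158*g(-9) + h(-7, -12) = 158*(11*(-9)²) + 14 = 158*(11*81) + 14 = 158*891 + 14 = 140778 + 14 = 140792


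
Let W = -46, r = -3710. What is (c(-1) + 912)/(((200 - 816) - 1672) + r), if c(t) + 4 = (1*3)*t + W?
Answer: -859/5998 ≈ -0.14321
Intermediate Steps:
c(t) = -50 + 3*t (c(t) = -4 + ((1*3)*t - 46) = -4 + (3*t - 46) = -4 + (-46 + 3*t) = -50 + 3*t)
(c(-1) + 912)/(((200 - 816) - 1672) + r) = ((-50 + 3*(-1)) + 912)/(((200 - 816) - 1672) - 3710) = ((-50 - 3) + 912)/((-616 - 1672) - 3710) = (-53 + 912)/(-2288 - 3710) = 859/(-5998) = 859*(-1/5998) = -859/5998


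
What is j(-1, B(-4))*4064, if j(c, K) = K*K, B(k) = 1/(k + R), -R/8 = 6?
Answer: 254/169 ≈ 1.5030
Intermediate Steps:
R = -48 (R = -8*6 = -48)
B(k) = 1/(-48 + k) (B(k) = 1/(k - 48) = 1/(-48 + k))
j(c, K) = K**2
j(-1, B(-4))*4064 = (1/(-48 - 4))**2*4064 = (1/(-52))**2*4064 = (-1/52)**2*4064 = (1/2704)*4064 = 254/169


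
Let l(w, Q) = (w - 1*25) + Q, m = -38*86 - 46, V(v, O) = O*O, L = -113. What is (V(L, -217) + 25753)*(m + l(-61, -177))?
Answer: -260555834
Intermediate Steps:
V(v, O) = O**2
m = -3314 (m = -3268 - 46 = -3314)
l(w, Q) = -25 + Q + w (l(w, Q) = (w - 25) + Q = (-25 + w) + Q = -25 + Q + w)
(V(L, -217) + 25753)*(m + l(-61, -177)) = ((-217)**2 + 25753)*(-3314 + (-25 - 177 - 61)) = (47089 + 25753)*(-3314 - 263) = 72842*(-3577) = -260555834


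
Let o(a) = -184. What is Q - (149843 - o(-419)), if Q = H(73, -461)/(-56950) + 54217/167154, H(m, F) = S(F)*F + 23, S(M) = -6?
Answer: -357041861970614/2379855075 ≈ -1.5003e+5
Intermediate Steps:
H(m, F) = 23 - 6*F (H(m, F) = -6*F + 23 = 23 - 6*F)
Q = 655366411/2379855075 (Q = (23 - 6*(-461))/(-56950) + 54217/167154 = (23 + 2766)*(-1/56950) + 54217*(1/167154) = 2789*(-1/56950) + 54217/167154 = -2789/56950 + 54217/167154 = 655366411/2379855075 ≈ 0.27538)
Q - (149843 - o(-419)) = 655366411/2379855075 - (149843 - 1*(-184)) = 655366411/2379855075 - (149843 + 184) = 655366411/2379855075 - 1*150027 = 655366411/2379855075 - 150027 = -357041861970614/2379855075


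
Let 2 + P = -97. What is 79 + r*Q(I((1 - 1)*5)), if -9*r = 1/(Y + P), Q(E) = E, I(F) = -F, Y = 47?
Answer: 79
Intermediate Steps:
P = -99 (P = -2 - 97 = -99)
r = 1/468 (r = -1/(9*(47 - 99)) = -⅑/(-52) = -⅑*(-1/52) = 1/468 ≈ 0.0021368)
79 + r*Q(I((1 - 1)*5)) = 79 + (-(1 - 1)*5)/468 = 79 + (-0*5)/468 = 79 + (-1*0)/468 = 79 + (1/468)*0 = 79 + 0 = 79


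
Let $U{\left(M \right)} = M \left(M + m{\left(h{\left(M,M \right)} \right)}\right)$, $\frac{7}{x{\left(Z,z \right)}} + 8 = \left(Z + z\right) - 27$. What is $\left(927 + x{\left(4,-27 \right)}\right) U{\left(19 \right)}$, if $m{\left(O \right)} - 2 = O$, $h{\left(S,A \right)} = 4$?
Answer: $\frac{25535525}{58} \approx 4.4027 \cdot 10^{5}$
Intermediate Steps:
$x{\left(Z,z \right)} = \frac{7}{-35 + Z + z}$ ($x{\left(Z,z \right)} = \frac{7}{-8 - \left(27 - Z - z\right)} = \frac{7}{-8 + \left(-27 + Z + z\right)} = \frac{7}{-35 + Z + z}$)
$m{\left(O \right)} = 2 + O$
$U{\left(M \right)} = M \left(6 + M\right)$ ($U{\left(M \right)} = M \left(M + \left(2 + 4\right)\right) = M \left(M + 6\right) = M \left(6 + M\right)$)
$\left(927 + x{\left(4,-27 \right)}\right) U{\left(19 \right)} = \left(927 + \frac{7}{-35 + 4 - 27}\right) 19 \left(6 + 19\right) = \left(927 + \frac{7}{-58}\right) 19 \cdot 25 = \left(927 + 7 \left(- \frac{1}{58}\right)\right) 475 = \left(927 - \frac{7}{58}\right) 475 = \frac{53759}{58} \cdot 475 = \frac{25535525}{58}$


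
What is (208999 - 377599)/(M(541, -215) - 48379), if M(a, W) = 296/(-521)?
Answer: 17568120/5041151 ≈ 3.4849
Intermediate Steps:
M(a, W) = -296/521 (M(a, W) = 296*(-1/521) = -296/521)
(208999 - 377599)/(M(541, -215) - 48379) = (208999 - 377599)/(-296/521 - 48379) = -168600/(-25205755/521) = -168600*(-521/25205755) = 17568120/5041151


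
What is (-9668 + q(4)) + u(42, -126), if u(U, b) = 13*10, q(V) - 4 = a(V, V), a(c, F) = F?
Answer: -9530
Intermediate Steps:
q(V) = 4 + V
u(U, b) = 130
(-9668 + q(4)) + u(42, -126) = (-9668 + (4 + 4)) + 130 = (-9668 + 8) + 130 = -9660 + 130 = -9530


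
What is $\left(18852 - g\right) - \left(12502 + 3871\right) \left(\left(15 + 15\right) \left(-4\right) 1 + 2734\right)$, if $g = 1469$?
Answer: $-42781639$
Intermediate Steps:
$\left(18852 - g\right) - \left(12502 + 3871\right) \left(\left(15 + 15\right) \left(-4\right) 1 + 2734\right) = \left(18852 - 1469\right) - \left(12502 + 3871\right) \left(\left(15 + 15\right) \left(-4\right) 1 + 2734\right) = \left(18852 - 1469\right) - 16373 \left(30 \left(-4\right) 1 + 2734\right) = 17383 - 16373 \left(\left(-120\right) 1 + 2734\right) = 17383 - 16373 \left(-120 + 2734\right) = 17383 - 16373 \cdot 2614 = 17383 - 42799022 = -42781639$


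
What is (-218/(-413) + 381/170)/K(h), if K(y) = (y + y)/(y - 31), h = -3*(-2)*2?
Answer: -3693847/1685040 ≈ -2.1921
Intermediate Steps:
h = 12 (h = 6*2 = 12)
K(y) = 2*y/(-31 + y) (K(y) = (2*y)/(-31 + y) = 2*y/(-31 + y))
(-218/(-413) + 381/170)/K(h) = (-218/(-413) + 381/170)/((2*12/(-31 + 12))) = (-218*(-1/413) + 381*(1/170))/((2*12/(-19))) = (218/413 + 381/170)/((2*12*(-1/19))) = 194413/(70210*(-24/19)) = (194413/70210)*(-19/24) = -3693847/1685040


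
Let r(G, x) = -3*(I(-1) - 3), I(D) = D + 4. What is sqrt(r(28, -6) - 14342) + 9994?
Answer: 9994 + I*sqrt(14342) ≈ 9994.0 + 119.76*I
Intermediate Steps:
I(D) = 4 + D
r(G, x) = 0 (r(G, x) = -3*((4 - 1) - 3) = -3*(3 - 3) = -3*0 = 0)
sqrt(r(28, -6) - 14342) + 9994 = sqrt(0 - 14342) + 9994 = sqrt(-14342) + 9994 = I*sqrt(14342) + 9994 = 9994 + I*sqrt(14342)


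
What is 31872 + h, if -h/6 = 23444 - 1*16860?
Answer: -7632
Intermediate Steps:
h = -39504 (h = -6*(23444 - 1*16860) = -6*(23444 - 16860) = -6*6584 = -39504)
31872 + h = 31872 - 39504 = -7632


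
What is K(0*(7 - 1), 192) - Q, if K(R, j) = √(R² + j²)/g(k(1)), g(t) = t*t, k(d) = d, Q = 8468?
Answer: -8276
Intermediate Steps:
g(t) = t²
K(R, j) = √(R² + j²) (K(R, j) = √(R² + j²)/(1²) = √(R² + j²)/1 = √(R² + j²)*1 = √(R² + j²))
K(0*(7 - 1), 192) - Q = √((0*(7 - 1))² + 192²) - 1*8468 = √((0*6)² + 36864) - 8468 = √(0² + 36864) - 8468 = √(0 + 36864) - 8468 = √36864 - 8468 = 192 - 8468 = -8276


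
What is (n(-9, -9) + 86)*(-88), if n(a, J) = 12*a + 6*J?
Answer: 6688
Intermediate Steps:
n(a, J) = 6*J + 12*a
(n(-9, -9) + 86)*(-88) = ((6*(-9) + 12*(-9)) + 86)*(-88) = ((-54 - 108) + 86)*(-88) = (-162 + 86)*(-88) = -76*(-88) = 6688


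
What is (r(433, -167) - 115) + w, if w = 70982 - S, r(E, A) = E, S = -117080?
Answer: 188380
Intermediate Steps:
w = 188062 (w = 70982 - 1*(-117080) = 70982 + 117080 = 188062)
(r(433, -167) - 115) + w = (433 - 115) + 188062 = 318 + 188062 = 188380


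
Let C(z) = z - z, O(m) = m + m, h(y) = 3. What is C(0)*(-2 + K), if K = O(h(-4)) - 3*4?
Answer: 0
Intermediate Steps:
O(m) = 2*m
C(z) = 0
K = -6 (K = 2*3 - 3*4 = 6 - 12 = -6)
C(0)*(-2 + K) = 0*(-2 - 6) = 0*(-8) = 0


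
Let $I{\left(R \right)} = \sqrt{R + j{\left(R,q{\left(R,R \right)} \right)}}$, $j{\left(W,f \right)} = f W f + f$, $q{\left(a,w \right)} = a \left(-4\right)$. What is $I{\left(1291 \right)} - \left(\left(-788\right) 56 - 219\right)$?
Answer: $44347 + \sqrt{34426958863} \approx 2.2989 \cdot 10^{5}$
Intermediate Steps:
$q{\left(a,w \right)} = - 4 a$
$j{\left(W,f \right)} = f + W f^{2}$ ($j{\left(W,f \right)} = W f f + f = W f^{2} + f = f + W f^{2}$)
$I{\left(R \right)} = \sqrt{R - 4 R \left(1 - 4 R^{2}\right)}$ ($I{\left(R \right)} = \sqrt{R + - 4 R \left(1 + R \left(- 4 R\right)\right)} = \sqrt{R + - 4 R \left(1 - 4 R^{2}\right)} = \sqrt{R - 4 R \left(1 - 4 R^{2}\right)}$)
$I{\left(1291 \right)} - \left(\left(-788\right) 56 - 219\right) = \sqrt{1291 \left(-3 + 16 \cdot 1291^{2}\right)} - \left(\left(-788\right) 56 - 219\right) = \sqrt{1291 \left(-3 + 16 \cdot 1666681\right)} - \left(-44128 - 219\right) = \sqrt{1291 \left(-3 + 26666896\right)} - -44347 = \sqrt{1291 \cdot 26666893} + 44347 = \sqrt{34426958863} + 44347 = 44347 + \sqrt{34426958863}$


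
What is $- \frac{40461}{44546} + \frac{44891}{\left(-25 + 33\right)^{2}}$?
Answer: $\frac{998562491}{1425472} \approx 700.51$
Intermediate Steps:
$- \frac{40461}{44546} + \frac{44891}{\left(-25 + 33\right)^{2}} = \left(-40461\right) \frac{1}{44546} + \frac{44891}{8^{2}} = - \frac{40461}{44546} + \frac{44891}{64} = \frac{998562491}{1425472}$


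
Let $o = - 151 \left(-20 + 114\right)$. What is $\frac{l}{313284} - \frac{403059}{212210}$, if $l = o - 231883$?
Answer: $- \frac{89245967963}{33240998820} \approx -2.6848$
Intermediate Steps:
$o = -14194$ ($o = \left(-151\right) 94 = -14194$)
$l = -246077$ ($l = -14194 - 231883 = -246077$)
$\frac{l}{313284} - \frac{403059}{212210} = - \frac{246077}{313284} - \frac{403059}{212210} = - \frac{89245967963}{33240998820}$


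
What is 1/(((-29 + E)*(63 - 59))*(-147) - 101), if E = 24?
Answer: 1/2839 ≈ 0.00035224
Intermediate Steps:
1/(((-29 + E)*(63 - 59))*(-147) - 101) = 1/(((-29 + 24)*(63 - 59))*(-147) - 101) = 1/(-5*4*(-147) - 101) = 1/(-20*(-147) - 101) = 1/(2940 - 101) = 1/2839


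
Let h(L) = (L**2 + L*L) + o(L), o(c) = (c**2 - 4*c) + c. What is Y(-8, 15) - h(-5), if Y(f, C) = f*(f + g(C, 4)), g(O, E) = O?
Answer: -146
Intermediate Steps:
o(c) = c**2 - 3*c
h(L) = 2*L**2 + L*(-3 + L) (h(L) = (L**2 + L*L) + L*(-3 + L) = (L**2 + L**2) + L*(-3 + L) = 2*L**2 + L*(-3 + L))
Y(f, C) = f*(C + f) (Y(f, C) = f*(f + C) = f*(C + f))
Y(-8, 15) - h(-5) = -8*(15 - 8) - 3*(-5)*(-1 - 5) = -8*7 - 3*(-5)*(-6) = -56 - 1*90 = -56 - 90 = -146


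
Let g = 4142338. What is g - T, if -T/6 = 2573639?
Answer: 19584172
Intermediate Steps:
T = -15441834 (T = -6*2573639 = -15441834)
g - T = 4142338 - 1*(-15441834) = 4142338 + 15441834 = 19584172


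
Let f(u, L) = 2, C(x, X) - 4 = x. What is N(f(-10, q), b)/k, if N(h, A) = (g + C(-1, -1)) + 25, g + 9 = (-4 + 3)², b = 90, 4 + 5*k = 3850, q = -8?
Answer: 50/1923 ≈ 0.026001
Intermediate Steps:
C(x, X) = 4 + x
k = 3846/5 (k = -⅘ + (⅕)*3850 = -⅘ + 770 = 3846/5 ≈ 769.20)
g = -8 (g = -9 + (-4 + 3)² = -9 + (-1)² = -9 + 1 = -8)
N(h, A) = 20 (N(h, A) = (-8 + (4 - 1)) + 25 = (-8 + 3) + 25 = -5 + 25 = 20)
N(f(-10, q), b)/k = 20/(3846/5) = 20*(5/3846) = 50/1923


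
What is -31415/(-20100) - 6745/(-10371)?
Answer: 10252877/4632380 ≈ 2.2133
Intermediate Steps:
-31415/(-20100) - 6745/(-10371) = -31415*(-1/20100) - 6745*(-1/10371) = 6283/4020 + 6745/10371 = 10252877/4632380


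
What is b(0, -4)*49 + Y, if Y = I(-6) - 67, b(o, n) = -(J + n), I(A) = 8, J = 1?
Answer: 88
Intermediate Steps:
b(o, n) = -1 - n (b(o, n) = -(1 + n) = -1 - n)
Y = -59 (Y = 8 - 67 = -59)
b(0, -4)*49 + Y = (-1 - 1*(-4))*49 - 59 = (-1 + 4)*49 - 59 = 3*49 - 59 = 147 - 59 = 88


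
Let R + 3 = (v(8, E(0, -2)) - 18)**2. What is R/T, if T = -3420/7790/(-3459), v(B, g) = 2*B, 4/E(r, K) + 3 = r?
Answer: 47273/6 ≈ 7878.8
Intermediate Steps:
E(r, K) = 4/(-3 + r)
T = 6/47273 (T = -3420*1/7790*(-1/3459) = -18/41*(-1/3459) = 6/47273 ≈ 0.00012692)
R = 1 (R = -3 + (2*8 - 18)**2 = -3 + (16 - 18)**2 = -3 + (-2)**2 = -3 + 4 = 1)
R/T = 1/(6/47273) = 1*(47273/6) = 47273/6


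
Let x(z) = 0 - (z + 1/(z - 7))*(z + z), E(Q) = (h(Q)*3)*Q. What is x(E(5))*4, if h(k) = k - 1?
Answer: -1526880/53 ≈ -28809.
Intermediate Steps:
h(k) = -1 + k
E(Q) = Q*(-3 + 3*Q) (E(Q) = ((-1 + Q)*3)*Q = (-3 + 3*Q)*Q = Q*(-3 + 3*Q))
x(z) = -2*z*(z + 1/(-7 + z)) (x(z) = 0 - (z + 1/(-7 + z))*2*z = 0 - 2*z*(z + 1/(-7 + z)) = -2*z*(z + 1/(-7 + z)))
x(E(5))*4 = (2*(3*5*(-1 + 5))*(-1 - (3*5*(-1 + 5))² + 7*(3*5*(-1 + 5)))/(-7 + 3*5*(-1 + 5)))*4 = (2*(3*5*4)*(-1 - (3*5*4)² + 7*(3*5*4))/(-7 + 3*5*4))*4 = (2*60*(-1 - 1*60² + 7*60)/(-7 + 60))*4 = (2*60*(-1 - 1*3600 + 420)/53)*4 = (2*60*(1/53)*(-1 - 3600 + 420))*4 = (2*60*(1/53)*(-3181))*4 = -381720/53*4 = -1526880/53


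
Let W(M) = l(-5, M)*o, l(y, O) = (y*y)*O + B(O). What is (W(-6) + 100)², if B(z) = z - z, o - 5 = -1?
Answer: 250000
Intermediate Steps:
o = 4 (o = 5 - 1 = 4)
B(z) = 0
l(y, O) = O*y² (l(y, O) = (y*y)*O + 0 = y²*O + 0 = O*y² + 0 = O*y²)
W(M) = 100*M (W(M) = (M*(-5)²)*4 = (M*25)*4 = (25*M)*4 = 100*M)
(W(-6) + 100)² = (100*(-6) + 100)² = (-600 + 100)² = (-500)² = 250000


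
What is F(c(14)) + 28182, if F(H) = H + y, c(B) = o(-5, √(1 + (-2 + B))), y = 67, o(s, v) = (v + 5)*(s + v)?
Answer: 28237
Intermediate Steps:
o(s, v) = (5 + v)*(s + v)
c(B) = -26 + B (c(B) = (√(1 + (-2 + B)))² + 5*(-5) + 5*√(1 + (-2 + B)) - 5*√(1 + (-2 + B)) = (√(-1 + B))² - 25 + 5*√(-1 + B) - 5*√(-1 + B) = (-1 + B) - 25 + 5*√(-1 + B) - 5*√(-1 + B) = -26 + B)
F(H) = 67 + H (F(H) = H + 67 = 67 + H)
F(c(14)) + 28182 = (67 + (-26 + 14)) + 28182 = (67 - 12) + 28182 = 55 + 28182 = 28237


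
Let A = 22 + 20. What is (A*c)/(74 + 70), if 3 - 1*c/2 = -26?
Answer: 203/12 ≈ 16.917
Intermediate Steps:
c = 58 (c = 6 - 2*(-26) = 6 + 52 = 58)
A = 42
(A*c)/(74 + 70) = (42*58)/(74 + 70) = 2436/144 = 2436*(1/144) = 203/12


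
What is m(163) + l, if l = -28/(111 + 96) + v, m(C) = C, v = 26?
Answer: 39095/207 ≈ 188.86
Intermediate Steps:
l = 5354/207 (l = -28/(111 + 96) + 26 = -28/207 + 26 = 5354/207 ≈ 25.865)
m(163) + l = 163 + 5354/207 = 39095/207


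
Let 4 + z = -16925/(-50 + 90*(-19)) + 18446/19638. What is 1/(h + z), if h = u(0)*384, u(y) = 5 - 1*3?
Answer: 3456288/2677087843 ≈ 0.0012911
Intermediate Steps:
u(y) = 2 (u(y) = 5 - 3 = 2)
z = 22658659/3456288 (z = -4 + (-16925/(-50 + 90*(-19)) + 18446/19638) = -4 + (-16925/(-50 - 1710) + 18446*(1/19638)) = -4 + (-16925/(-1760) + 9223/9819) = -4 + (-16925*(-1/1760) + 9223/9819) = -4 + (3385/352 + 9223/9819) = -4 + 36483811/3456288 = 22658659/3456288 ≈ 6.5558)
h = 768 (h = 2*384 = 768)
1/(h + z) = 1/(768 + 22658659/3456288) = 1/(2677087843/3456288) = 3456288/2677087843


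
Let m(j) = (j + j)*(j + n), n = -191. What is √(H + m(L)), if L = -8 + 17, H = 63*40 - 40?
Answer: 2*I*√199 ≈ 28.213*I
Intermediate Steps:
H = 2480 (H = 2520 - 40 = 2480)
L = 9
m(j) = 2*j*(-191 + j) (m(j) = (j + j)*(j - 191) = (2*j)*(-191 + j) = 2*j*(-191 + j))
√(H + m(L)) = √(2480 + 2*9*(-191 + 9)) = √(2480 + 2*9*(-182)) = √(2480 - 3276) = √(-796) = 2*I*√199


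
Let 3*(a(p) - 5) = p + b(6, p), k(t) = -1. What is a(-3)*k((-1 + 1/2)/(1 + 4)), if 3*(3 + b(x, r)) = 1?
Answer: -28/9 ≈ -3.1111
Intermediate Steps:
b(x, r) = -8/3 (b(x, r) = -3 + (⅓)*1 = -3 + ⅓ = -8/3)
a(p) = 37/9 + p/3 (a(p) = 5 + (p - 8/3)/3 = 5 + (-8/3 + p)/3 = 5 + (-8/9 + p/3) = 37/9 + p/3)
a(-3)*k((-1 + 1/2)/(1 + 4)) = (37/9 + (⅓)*(-3))*(-1) = (37/9 - 1)*(-1) = (28/9)*(-1) = -28/9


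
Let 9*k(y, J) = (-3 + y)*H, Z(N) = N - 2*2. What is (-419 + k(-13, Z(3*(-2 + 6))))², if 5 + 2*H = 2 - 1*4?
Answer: 13801225/81 ≈ 1.7039e+5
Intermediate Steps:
Z(N) = -4 + N (Z(N) = N - 1*4 = N - 4 = -4 + N)
H = -7/2 (H = -5/2 + (2 - 1*4)/2 = -5/2 + (2 - 4)/2 = -5/2 + (½)*(-2) = -5/2 - 1 = -7/2 ≈ -3.5000)
k(y, J) = 7/6 - 7*y/18 (k(y, J) = ((-3 + y)*(-7/2))/9 = (21/2 - 7*y/2)/9 = 7/6 - 7*y/18)
(-419 + k(-13, Z(3*(-2 + 6))))² = (-419 + (7/6 - 7/18*(-13)))² = (-419 + (7/6 + 91/18))² = (-419 + 56/9)² = (-3715/9)² = 13801225/81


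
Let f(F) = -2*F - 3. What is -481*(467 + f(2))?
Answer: -221260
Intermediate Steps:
f(F) = -3 - 2*F
-481*(467 + f(2)) = -481*(467 + (-3 - 2*2)) = -481*(467 + (-3 - 4)) = -481*(467 - 7) = -481*460 = -221260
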